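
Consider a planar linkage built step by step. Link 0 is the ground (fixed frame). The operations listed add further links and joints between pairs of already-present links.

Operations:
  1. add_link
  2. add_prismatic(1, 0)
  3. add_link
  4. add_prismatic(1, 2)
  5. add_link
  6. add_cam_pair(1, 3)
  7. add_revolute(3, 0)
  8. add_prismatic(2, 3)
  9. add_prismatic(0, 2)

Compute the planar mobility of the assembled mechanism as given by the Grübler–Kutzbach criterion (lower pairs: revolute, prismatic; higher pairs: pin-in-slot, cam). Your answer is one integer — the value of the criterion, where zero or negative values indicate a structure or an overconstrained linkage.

link 0 = ground. State L|J1|J2 = 1|0|0
+link1  2|0|0
P(1,0) f=1→J1  2|1|0
+link2  3|1|0
P(1,2) f=1→J1  3|2|0
+link3  4|2|0
C(1,3) f=2→J2  4|2|1
R(3,0) f=1→J1  4|3|1
P(2,3) f=1→J1  4|4|1
P(0,2) f=1→J1  4|5|1
M = 3(4−1)−2·5−1 = 9−10−1 = -2

M = -2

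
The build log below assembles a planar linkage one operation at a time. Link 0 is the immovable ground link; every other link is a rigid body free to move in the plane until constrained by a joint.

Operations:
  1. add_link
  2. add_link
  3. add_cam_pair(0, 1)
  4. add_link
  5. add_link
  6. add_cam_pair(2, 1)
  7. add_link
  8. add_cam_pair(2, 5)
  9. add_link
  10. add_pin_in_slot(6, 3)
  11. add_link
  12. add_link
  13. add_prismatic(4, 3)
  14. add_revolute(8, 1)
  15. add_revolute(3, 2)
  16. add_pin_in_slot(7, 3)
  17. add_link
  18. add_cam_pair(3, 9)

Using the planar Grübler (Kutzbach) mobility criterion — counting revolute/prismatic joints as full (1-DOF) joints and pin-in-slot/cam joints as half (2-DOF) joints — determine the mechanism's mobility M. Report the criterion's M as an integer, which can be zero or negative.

[1;0;0] (link 0 is ground)
L+ [2;0;0]
L+ [3;0;0]
C(0,1)∈J2 [3;0;1]
L+ [4;0;1]
L+ [5;0;1]
C(2,1)∈J2 [5;0;2]
L+ [6;0;2]
C(2,5)∈J2 [6;0;3]
L+ [7;0;3]
PS(6,3)∈J2 [7;0;4]
L+ [8;0;4]
L+ [9;0;4]
P(4,3)∈J1 [9;1;4]
R(8,1)∈J1 [9;2;4]
R(3,2)∈J1 [9;3;4]
PS(7,3)∈J2 [9;3;5]
L+ [10;3;5]
C(3,9)∈J2 [10;3;6]
mobility = 27 − 6 − 6 = 15

M = 15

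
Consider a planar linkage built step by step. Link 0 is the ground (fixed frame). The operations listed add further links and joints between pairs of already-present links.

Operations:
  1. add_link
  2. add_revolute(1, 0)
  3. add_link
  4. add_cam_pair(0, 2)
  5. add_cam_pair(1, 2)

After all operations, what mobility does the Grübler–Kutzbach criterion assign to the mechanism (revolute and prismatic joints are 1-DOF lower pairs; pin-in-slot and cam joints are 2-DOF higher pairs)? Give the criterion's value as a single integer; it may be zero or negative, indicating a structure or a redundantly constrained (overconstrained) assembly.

M = 2

link 0 = ground. State L|J1|J2 = 1|0|0
+link1  2|0|0
R(1,0) f=1→J1  2|1|0
+link2  3|1|0
C(0,2) f=2→J2  3|1|1
C(1,2) f=2→J2  3|1|2
M = 3(3−1)−2·1−2 = 6−2−2 = 2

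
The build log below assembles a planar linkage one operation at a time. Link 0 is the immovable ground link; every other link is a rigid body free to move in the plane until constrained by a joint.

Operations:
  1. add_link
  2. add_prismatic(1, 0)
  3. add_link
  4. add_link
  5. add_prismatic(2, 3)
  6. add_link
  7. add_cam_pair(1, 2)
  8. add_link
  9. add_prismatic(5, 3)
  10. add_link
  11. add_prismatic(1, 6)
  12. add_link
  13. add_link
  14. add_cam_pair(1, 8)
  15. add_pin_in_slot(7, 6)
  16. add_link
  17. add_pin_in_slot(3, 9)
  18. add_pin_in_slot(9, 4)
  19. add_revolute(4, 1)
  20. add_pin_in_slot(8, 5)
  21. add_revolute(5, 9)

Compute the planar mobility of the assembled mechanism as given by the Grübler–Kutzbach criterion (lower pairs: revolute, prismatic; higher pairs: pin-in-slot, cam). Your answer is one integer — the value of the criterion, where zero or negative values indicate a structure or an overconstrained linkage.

M = 9

ground; <1,0,0>
#1 <2,0,0>
P:1↔0 J1 <2,1,0>
#2 <3,1,0>
#3 <4,1,0>
P:2↔3 J1 <4,2,0>
#4 <5,2,0>
C:1↔2 J2 <5,2,1>
#5 <6,2,1>
P:5↔3 J1 <6,3,1>
#6 <7,3,1>
P:1↔6 J1 <7,4,1>
#7 <8,4,1>
#8 <9,4,1>
C:1↔8 J2 <9,4,2>
PS:7↔6 J2 <9,4,3>
#9 <10,4,3>
PS:3↔9 J2 <10,4,4>
PS:9↔4 J2 <10,4,5>
R:4↔1 J1 <10,5,5>
PS:8↔5 J2 <10,5,6>
R:5↔9 J1 <10,6,6>
3×9 − 2×6 − 1×6 = 9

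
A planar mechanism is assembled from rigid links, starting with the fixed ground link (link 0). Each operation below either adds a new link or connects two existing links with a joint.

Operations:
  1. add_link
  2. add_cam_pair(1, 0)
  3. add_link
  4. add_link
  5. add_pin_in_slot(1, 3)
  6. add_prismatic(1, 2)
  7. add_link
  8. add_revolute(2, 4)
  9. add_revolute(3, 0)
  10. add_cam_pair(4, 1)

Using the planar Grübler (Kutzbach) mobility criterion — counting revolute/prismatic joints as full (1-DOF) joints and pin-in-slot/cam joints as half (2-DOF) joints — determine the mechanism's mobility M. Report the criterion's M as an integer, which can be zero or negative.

M = 3

L=1 J1=0 J2=0
add link → L=2 J1=0 J2=0
C@1,0 dof=2 J2 → L=2 J1=0 J2=1
add link → L=3 J1=0 J2=1
add link → L=4 J1=0 J2=1
PS@1,3 dof=2 J2 → L=4 J1=0 J2=2
P@1,2 dof=1 J1 → L=4 J1=1 J2=2
add link → L=5 J1=1 J2=2
R@2,4 dof=1 J1 → L=5 J1=2 J2=2
R@3,0 dof=1 J1 → L=5 J1=3 J2=2
C@4,1 dof=2 J2 → L=5 J1=3 J2=3
M=3(L−1)−2J1−J2=3·4−2·3−3=3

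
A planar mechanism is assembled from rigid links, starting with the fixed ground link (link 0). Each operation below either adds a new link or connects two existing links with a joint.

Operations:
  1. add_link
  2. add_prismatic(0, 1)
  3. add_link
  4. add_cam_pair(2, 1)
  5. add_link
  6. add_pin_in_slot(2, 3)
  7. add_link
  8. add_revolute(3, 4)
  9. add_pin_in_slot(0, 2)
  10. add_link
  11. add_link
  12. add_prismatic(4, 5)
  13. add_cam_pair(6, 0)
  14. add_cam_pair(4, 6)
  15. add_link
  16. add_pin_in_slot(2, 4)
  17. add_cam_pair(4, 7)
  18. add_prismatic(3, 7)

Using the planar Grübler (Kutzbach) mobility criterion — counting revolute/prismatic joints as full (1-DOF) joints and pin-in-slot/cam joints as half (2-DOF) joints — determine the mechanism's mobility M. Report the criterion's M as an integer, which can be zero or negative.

M = 6

(L,J1,J2)=(1,0,0); link0 fixed
link1: (2,0,0)
P 0-1 [J1]: (2,1,0)
link2: (3,1,0)
C 2-1 [J2]: (3,1,1)
link3: (4,1,1)
PS 2-3 [J2]: (4,1,2)
link4: (5,1,2)
R 3-4 [J1]: (5,2,2)
PS 0-2 [J2]: (5,2,3)
link5: (6,2,3)
link6: (7,2,3)
P 4-5 [J1]: (7,3,3)
C 6-0 [J2]: (7,3,4)
C 4-6 [J2]: (7,3,5)
link7: (8,3,5)
PS 2-4 [J2]: (8,3,6)
C 4-7 [J2]: (8,3,7)
P 3-7 [J1]: (8,4,7)
Grübler: 3·7 − 2·4 − 7 = 6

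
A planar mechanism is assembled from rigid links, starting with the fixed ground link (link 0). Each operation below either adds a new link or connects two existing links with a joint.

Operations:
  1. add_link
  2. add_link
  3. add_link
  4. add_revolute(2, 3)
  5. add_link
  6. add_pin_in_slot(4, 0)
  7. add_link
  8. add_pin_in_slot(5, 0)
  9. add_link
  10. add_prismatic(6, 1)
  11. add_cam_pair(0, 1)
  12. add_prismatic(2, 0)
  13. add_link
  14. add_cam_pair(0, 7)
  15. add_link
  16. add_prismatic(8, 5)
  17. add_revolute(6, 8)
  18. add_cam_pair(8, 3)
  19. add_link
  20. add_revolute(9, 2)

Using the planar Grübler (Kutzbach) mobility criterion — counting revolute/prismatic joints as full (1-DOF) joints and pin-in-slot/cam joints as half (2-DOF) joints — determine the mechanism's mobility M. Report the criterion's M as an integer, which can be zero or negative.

M = 10

L=1 J1=0 J2=0
add link → L=2 J1=0 J2=0
add link → L=3 J1=0 J2=0
add link → L=4 J1=0 J2=0
R@2,3 dof=1 J1 → L=4 J1=1 J2=0
add link → L=5 J1=1 J2=0
PS@4,0 dof=2 J2 → L=5 J1=1 J2=1
add link → L=6 J1=1 J2=1
PS@5,0 dof=2 J2 → L=6 J1=1 J2=2
add link → L=7 J1=1 J2=2
P@6,1 dof=1 J1 → L=7 J1=2 J2=2
C@0,1 dof=2 J2 → L=7 J1=2 J2=3
P@2,0 dof=1 J1 → L=7 J1=3 J2=3
add link → L=8 J1=3 J2=3
C@0,7 dof=2 J2 → L=8 J1=3 J2=4
add link → L=9 J1=3 J2=4
P@8,5 dof=1 J1 → L=9 J1=4 J2=4
R@6,8 dof=1 J1 → L=9 J1=5 J2=4
C@8,3 dof=2 J2 → L=9 J1=5 J2=5
add link → L=10 J1=5 J2=5
R@9,2 dof=1 J1 → L=10 J1=6 J2=5
M=3(L−1)−2J1−J2=3·9−2·6−5=10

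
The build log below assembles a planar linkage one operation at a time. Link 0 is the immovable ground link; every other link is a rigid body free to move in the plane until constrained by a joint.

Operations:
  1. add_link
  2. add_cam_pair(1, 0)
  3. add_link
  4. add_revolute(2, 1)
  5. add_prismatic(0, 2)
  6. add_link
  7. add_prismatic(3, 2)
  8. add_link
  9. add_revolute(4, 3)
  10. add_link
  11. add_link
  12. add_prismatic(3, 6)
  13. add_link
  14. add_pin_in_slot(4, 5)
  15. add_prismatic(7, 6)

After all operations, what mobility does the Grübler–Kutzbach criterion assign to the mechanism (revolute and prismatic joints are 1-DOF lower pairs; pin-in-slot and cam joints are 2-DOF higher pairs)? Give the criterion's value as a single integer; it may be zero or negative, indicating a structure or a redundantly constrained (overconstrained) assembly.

(L,J1,J2)=(1,0,0); link0 fixed
link1: (2,0,0)
C 1-0 [J2]: (2,0,1)
link2: (3,0,1)
R 2-1 [J1]: (3,1,1)
P 0-2 [J1]: (3,2,1)
link3: (4,2,1)
P 3-2 [J1]: (4,3,1)
link4: (5,3,1)
R 4-3 [J1]: (5,4,1)
link5: (6,4,1)
link6: (7,4,1)
P 3-6 [J1]: (7,5,1)
link7: (8,5,1)
PS 4-5 [J2]: (8,5,2)
P 7-6 [J1]: (8,6,2)
Grübler: 3·7 − 2·6 − 2 = 7

M = 7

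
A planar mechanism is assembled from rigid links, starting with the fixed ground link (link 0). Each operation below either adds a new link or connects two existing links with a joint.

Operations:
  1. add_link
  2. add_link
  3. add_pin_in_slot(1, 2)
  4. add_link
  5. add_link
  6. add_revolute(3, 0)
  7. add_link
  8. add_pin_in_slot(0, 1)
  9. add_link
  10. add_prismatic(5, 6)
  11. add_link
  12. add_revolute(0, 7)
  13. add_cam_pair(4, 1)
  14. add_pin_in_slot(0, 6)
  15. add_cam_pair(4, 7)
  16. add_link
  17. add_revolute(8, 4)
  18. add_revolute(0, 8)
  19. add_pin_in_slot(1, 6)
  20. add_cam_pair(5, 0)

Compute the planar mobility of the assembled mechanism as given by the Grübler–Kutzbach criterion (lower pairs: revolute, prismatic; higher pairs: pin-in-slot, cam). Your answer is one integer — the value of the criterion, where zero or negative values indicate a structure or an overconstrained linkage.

M = 7

link 0 = ground. State L|J1|J2 = 1|0|0
+link1  2|0|0
+link2  3|0|0
PS(1,2) f=2→J2  3|0|1
+link3  4|0|1
+link4  5|0|1
R(3,0) f=1→J1  5|1|1
+link5  6|1|1
PS(0,1) f=2→J2  6|1|2
+link6  7|1|2
P(5,6) f=1→J1  7|2|2
+link7  8|2|2
R(0,7) f=1→J1  8|3|2
C(4,1) f=2→J2  8|3|3
PS(0,6) f=2→J2  8|3|4
C(4,7) f=2→J2  8|3|5
+link8  9|3|5
R(8,4) f=1→J1  9|4|5
R(0,8) f=1→J1  9|5|5
PS(1,6) f=2→J2  9|5|6
C(5,0) f=2→J2  9|5|7
M = 3(9−1)−2·5−7 = 24−10−7 = 7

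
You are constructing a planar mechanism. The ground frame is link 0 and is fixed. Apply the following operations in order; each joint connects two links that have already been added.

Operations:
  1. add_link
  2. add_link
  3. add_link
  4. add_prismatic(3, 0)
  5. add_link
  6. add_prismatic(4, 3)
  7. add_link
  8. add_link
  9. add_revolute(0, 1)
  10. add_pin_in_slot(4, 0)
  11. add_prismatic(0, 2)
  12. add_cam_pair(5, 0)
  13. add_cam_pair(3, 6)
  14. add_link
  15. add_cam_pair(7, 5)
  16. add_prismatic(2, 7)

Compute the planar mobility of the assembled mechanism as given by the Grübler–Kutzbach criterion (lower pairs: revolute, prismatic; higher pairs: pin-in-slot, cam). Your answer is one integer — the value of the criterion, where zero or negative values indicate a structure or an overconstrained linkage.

L=1 J1=0 J2=0
add link → L=2 J1=0 J2=0
add link → L=3 J1=0 J2=0
add link → L=4 J1=0 J2=0
P@3,0 dof=1 J1 → L=4 J1=1 J2=0
add link → L=5 J1=1 J2=0
P@4,3 dof=1 J1 → L=5 J1=2 J2=0
add link → L=6 J1=2 J2=0
add link → L=7 J1=2 J2=0
R@0,1 dof=1 J1 → L=7 J1=3 J2=0
PS@4,0 dof=2 J2 → L=7 J1=3 J2=1
P@0,2 dof=1 J1 → L=7 J1=4 J2=1
C@5,0 dof=2 J2 → L=7 J1=4 J2=2
C@3,6 dof=2 J2 → L=7 J1=4 J2=3
add link → L=8 J1=4 J2=3
C@7,5 dof=2 J2 → L=8 J1=4 J2=4
P@2,7 dof=1 J1 → L=8 J1=5 J2=4
M=3(L−1)−2J1−J2=3·7−2·5−4=7

M = 7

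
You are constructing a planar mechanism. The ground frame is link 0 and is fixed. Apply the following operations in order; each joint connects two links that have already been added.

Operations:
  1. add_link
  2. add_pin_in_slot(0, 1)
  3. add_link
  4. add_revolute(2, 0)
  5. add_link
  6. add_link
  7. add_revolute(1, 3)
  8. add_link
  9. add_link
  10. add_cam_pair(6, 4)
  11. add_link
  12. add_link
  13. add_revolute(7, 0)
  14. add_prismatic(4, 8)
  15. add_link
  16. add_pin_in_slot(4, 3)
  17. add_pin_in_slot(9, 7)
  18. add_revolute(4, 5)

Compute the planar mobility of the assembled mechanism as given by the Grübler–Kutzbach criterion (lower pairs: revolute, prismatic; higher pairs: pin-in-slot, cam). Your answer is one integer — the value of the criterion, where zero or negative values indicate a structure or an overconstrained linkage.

(L,J1,J2)=(1,0,0); link0 fixed
link1: (2,0,0)
PS 0-1 [J2]: (2,0,1)
link2: (3,0,1)
R 2-0 [J1]: (3,1,1)
link3: (4,1,1)
link4: (5,1,1)
R 1-3 [J1]: (5,2,1)
link5: (6,2,1)
link6: (7,2,1)
C 6-4 [J2]: (7,2,2)
link7: (8,2,2)
link8: (9,2,2)
R 7-0 [J1]: (9,3,2)
P 4-8 [J1]: (9,4,2)
link9: (10,4,2)
PS 4-3 [J2]: (10,4,3)
PS 9-7 [J2]: (10,4,4)
R 4-5 [J1]: (10,5,4)
Grübler: 3·9 − 2·5 − 4 = 13

M = 13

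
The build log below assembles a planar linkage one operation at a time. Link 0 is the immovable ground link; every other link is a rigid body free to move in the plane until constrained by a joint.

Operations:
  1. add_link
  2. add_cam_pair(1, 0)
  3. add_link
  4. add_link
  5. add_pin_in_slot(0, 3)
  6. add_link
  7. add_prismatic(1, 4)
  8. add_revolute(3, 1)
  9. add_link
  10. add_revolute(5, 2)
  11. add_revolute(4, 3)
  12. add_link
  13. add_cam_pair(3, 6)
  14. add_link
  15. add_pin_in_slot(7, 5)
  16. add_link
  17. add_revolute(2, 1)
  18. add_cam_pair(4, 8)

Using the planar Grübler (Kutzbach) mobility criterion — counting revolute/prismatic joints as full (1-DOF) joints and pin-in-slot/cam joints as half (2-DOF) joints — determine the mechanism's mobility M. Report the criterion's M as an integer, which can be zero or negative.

L=1 J1=0 J2=0
add link → L=2 J1=0 J2=0
C@1,0 dof=2 J2 → L=2 J1=0 J2=1
add link → L=3 J1=0 J2=1
add link → L=4 J1=0 J2=1
PS@0,3 dof=2 J2 → L=4 J1=0 J2=2
add link → L=5 J1=0 J2=2
P@1,4 dof=1 J1 → L=5 J1=1 J2=2
R@3,1 dof=1 J1 → L=5 J1=2 J2=2
add link → L=6 J1=2 J2=2
R@5,2 dof=1 J1 → L=6 J1=3 J2=2
R@4,3 dof=1 J1 → L=6 J1=4 J2=2
add link → L=7 J1=4 J2=2
C@3,6 dof=2 J2 → L=7 J1=4 J2=3
add link → L=8 J1=4 J2=3
PS@7,5 dof=2 J2 → L=8 J1=4 J2=4
add link → L=9 J1=4 J2=4
R@2,1 dof=1 J1 → L=9 J1=5 J2=4
C@4,8 dof=2 J2 → L=9 J1=5 J2=5
M=3(L−1)−2J1−J2=3·8−2·5−5=9

M = 9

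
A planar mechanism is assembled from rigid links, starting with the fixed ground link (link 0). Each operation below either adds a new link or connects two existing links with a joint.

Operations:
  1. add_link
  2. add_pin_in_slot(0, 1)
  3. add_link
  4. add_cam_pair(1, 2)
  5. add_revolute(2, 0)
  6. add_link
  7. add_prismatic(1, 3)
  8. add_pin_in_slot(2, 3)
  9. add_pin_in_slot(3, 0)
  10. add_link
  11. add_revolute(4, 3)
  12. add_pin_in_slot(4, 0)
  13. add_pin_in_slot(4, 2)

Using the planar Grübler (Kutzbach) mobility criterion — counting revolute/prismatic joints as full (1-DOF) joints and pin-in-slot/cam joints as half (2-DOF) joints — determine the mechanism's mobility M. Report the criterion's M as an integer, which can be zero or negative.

ground; <1,0,0>
#1 <2,0,0>
PS:0↔1 J2 <2,0,1>
#2 <3,0,1>
C:1↔2 J2 <3,0,2>
R:2↔0 J1 <3,1,2>
#3 <4,1,2>
P:1↔3 J1 <4,2,2>
PS:2↔3 J2 <4,2,3>
PS:3↔0 J2 <4,2,4>
#4 <5,2,4>
R:4↔3 J1 <5,3,4>
PS:4↔0 J2 <5,3,5>
PS:4↔2 J2 <5,3,6>
3×4 − 2×3 − 1×6 = 0

M = 0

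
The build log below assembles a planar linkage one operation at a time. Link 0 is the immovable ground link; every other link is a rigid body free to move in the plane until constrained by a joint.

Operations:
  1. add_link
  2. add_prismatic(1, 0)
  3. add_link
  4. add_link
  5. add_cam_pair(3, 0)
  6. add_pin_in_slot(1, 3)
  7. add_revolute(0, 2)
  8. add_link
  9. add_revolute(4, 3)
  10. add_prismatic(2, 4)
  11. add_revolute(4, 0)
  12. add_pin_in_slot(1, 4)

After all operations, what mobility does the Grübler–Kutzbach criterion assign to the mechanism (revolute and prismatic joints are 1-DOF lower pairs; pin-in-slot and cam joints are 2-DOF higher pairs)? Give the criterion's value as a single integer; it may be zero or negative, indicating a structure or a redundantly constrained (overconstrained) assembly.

M = -1

L=1 J1=0 J2=0
add link → L=2 J1=0 J2=0
P@1,0 dof=1 J1 → L=2 J1=1 J2=0
add link → L=3 J1=1 J2=0
add link → L=4 J1=1 J2=0
C@3,0 dof=2 J2 → L=4 J1=1 J2=1
PS@1,3 dof=2 J2 → L=4 J1=1 J2=2
R@0,2 dof=1 J1 → L=4 J1=2 J2=2
add link → L=5 J1=2 J2=2
R@4,3 dof=1 J1 → L=5 J1=3 J2=2
P@2,4 dof=1 J1 → L=5 J1=4 J2=2
R@4,0 dof=1 J1 → L=5 J1=5 J2=2
PS@1,4 dof=2 J2 → L=5 J1=5 J2=3
M=3(L−1)−2J1−J2=3·4−2·5−3=-1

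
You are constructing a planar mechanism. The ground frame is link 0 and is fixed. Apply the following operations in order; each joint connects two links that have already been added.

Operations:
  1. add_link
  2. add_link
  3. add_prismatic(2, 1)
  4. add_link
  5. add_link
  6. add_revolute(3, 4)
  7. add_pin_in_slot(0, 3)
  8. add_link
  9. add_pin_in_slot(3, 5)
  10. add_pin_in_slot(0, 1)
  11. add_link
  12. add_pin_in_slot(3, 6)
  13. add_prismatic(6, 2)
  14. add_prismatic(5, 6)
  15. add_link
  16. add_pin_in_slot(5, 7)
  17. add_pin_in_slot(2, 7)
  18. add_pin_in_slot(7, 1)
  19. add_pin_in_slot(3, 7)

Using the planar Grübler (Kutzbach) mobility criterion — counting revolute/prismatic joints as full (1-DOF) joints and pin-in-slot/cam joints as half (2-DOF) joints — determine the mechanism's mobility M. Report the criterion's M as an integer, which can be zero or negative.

ground; <1,0,0>
#1 <2,0,0>
#2 <3,0,0>
P:2↔1 J1 <3,1,0>
#3 <4,1,0>
#4 <5,1,0>
R:3↔4 J1 <5,2,0>
PS:0↔3 J2 <5,2,1>
#5 <6,2,1>
PS:3↔5 J2 <6,2,2>
PS:0↔1 J2 <6,2,3>
#6 <7,2,3>
PS:3↔6 J2 <7,2,4>
P:6↔2 J1 <7,3,4>
P:5↔6 J1 <7,4,4>
#7 <8,4,4>
PS:5↔7 J2 <8,4,5>
PS:2↔7 J2 <8,4,6>
PS:7↔1 J2 <8,4,7>
PS:3↔7 J2 <8,4,8>
3×7 − 2×4 − 1×8 = 5

M = 5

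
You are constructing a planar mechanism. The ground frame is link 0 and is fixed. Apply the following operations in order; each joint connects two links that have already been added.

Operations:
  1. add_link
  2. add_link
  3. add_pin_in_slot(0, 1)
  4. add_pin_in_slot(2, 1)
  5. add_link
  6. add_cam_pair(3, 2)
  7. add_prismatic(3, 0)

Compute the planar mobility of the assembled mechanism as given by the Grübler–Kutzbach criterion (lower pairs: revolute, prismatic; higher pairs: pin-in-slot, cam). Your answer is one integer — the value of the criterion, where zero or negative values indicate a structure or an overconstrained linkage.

L=1 J1=0 J2=0
add link → L=2 J1=0 J2=0
add link → L=3 J1=0 J2=0
PS@0,1 dof=2 J2 → L=3 J1=0 J2=1
PS@2,1 dof=2 J2 → L=3 J1=0 J2=2
add link → L=4 J1=0 J2=2
C@3,2 dof=2 J2 → L=4 J1=0 J2=3
P@3,0 dof=1 J1 → L=4 J1=1 J2=3
M=3(L−1)−2J1−J2=3·3−2·1−3=4

M = 4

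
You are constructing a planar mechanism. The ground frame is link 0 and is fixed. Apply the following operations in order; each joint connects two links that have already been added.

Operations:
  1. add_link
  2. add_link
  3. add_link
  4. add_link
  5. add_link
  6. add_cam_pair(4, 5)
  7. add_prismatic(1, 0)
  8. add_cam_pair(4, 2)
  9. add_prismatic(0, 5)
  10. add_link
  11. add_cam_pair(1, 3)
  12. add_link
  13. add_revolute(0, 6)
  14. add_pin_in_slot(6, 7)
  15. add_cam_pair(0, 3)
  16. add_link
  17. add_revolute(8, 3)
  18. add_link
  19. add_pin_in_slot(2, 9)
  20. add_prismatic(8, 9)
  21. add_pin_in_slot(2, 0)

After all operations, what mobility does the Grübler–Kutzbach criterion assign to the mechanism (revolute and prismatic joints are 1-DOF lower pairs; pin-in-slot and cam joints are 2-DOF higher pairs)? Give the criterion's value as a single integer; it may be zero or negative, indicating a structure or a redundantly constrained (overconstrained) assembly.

M = 10

(L,J1,J2)=(1,0,0); link0 fixed
link1: (2,0,0)
link2: (3,0,0)
link3: (4,0,0)
link4: (5,0,0)
link5: (6,0,0)
C 4-5 [J2]: (6,0,1)
P 1-0 [J1]: (6,1,1)
C 4-2 [J2]: (6,1,2)
P 0-5 [J1]: (6,2,2)
link6: (7,2,2)
C 1-3 [J2]: (7,2,3)
link7: (8,2,3)
R 0-6 [J1]: (8,3,3)
PS 6-7 [J2]: (8,3,4)
C 0-3 [J2]: (8,3,5)
link8: (9,3,5)
R 8-3 [J1]: (9,4,5)
link9: (10,4,5)
PS 2-9 [J2]: (10,4,6)
P 8-9 [J1]: (10,5,6)
PS 2-0 [J2]: (10,5,7)
Grübler: 3·9 − 2·5 − 7 = 10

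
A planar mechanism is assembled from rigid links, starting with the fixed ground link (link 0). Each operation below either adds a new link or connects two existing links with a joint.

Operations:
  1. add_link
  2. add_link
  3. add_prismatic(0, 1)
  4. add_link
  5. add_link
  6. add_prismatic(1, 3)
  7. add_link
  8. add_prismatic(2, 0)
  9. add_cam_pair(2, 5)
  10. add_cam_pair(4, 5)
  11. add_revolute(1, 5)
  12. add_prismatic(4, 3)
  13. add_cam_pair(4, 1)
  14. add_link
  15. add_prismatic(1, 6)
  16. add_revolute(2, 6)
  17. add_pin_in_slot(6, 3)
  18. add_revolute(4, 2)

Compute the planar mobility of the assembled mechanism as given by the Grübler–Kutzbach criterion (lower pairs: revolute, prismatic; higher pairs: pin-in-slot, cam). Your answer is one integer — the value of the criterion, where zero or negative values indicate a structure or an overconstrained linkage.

ground; <1,0,0>
#1 <2,0,0>
#2 <3,0,0>
P:0↔1 J1 <3,1,0>
#3 <4,1,0>
#4 <5,1,0>
P:1↔3 J1 <5,2,0>
#5 <6,2,0>
P:2↔0 J1 <6,3,0>
C:2↔5 J2 <6,3,1>
C:4↔5 J2 <6,3,2>
R:1↔5 J1 <6,4,2>
P:4↔3 J1 <6,5,2>
C:4↔1 J2 <6,5,3>
#6 <7,5,3>
P:1↔6 J1 <7,6,3>
R:2↔6 J1 <7,7,3>
PS:6↔3 J2 <7,7,4>
R:4↔2 J1 <7,8,4>
3×6 − 2×8 − 1×4 = -2

M = -2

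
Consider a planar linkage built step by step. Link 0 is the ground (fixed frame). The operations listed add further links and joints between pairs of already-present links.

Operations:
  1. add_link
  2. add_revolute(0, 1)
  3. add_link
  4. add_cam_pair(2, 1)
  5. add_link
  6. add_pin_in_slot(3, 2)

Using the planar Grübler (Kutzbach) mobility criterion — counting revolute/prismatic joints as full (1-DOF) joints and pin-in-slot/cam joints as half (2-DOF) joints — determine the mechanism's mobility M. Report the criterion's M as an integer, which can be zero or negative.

ground; <1,0,0>
#1 <2,0,0>
R:0↔1 J1 <2,1,0>
#2 <3,1,0>
C:2↔1 J2 <3,1,1>
#3 <4,1,1>
PS:3↔2 J2 <4,1,2>
3×3 − 2×1 − 1×2 = 5

M = 5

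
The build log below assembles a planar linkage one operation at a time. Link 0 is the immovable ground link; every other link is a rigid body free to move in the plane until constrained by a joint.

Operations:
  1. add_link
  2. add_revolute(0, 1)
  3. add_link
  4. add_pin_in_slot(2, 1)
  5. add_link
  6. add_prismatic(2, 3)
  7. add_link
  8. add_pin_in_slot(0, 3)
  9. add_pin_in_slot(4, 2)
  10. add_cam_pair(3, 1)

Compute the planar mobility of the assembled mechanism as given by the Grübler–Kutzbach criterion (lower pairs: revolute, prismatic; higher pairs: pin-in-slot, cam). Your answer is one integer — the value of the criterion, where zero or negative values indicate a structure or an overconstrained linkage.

(L,J1,J2)=(1,0,0); link0 fixed
link1: (2,0,0)
R 0-1 [J1]: (2,1,0)
link2: (3,1,0)
PS 2-1 [J2]: (3,1,1)
link3: (4,1,1)
P 2-3 [J1]: (4,2,1)
link4: (5,2,1)
PS 0-3 [J2]: (5,2,2)
PS 4-2 [J2]: (5,2,3)
C 3-1 [J2]: (5,2,4)
Grübler: 3·4 − 2·2 − 4 = 4

M = 4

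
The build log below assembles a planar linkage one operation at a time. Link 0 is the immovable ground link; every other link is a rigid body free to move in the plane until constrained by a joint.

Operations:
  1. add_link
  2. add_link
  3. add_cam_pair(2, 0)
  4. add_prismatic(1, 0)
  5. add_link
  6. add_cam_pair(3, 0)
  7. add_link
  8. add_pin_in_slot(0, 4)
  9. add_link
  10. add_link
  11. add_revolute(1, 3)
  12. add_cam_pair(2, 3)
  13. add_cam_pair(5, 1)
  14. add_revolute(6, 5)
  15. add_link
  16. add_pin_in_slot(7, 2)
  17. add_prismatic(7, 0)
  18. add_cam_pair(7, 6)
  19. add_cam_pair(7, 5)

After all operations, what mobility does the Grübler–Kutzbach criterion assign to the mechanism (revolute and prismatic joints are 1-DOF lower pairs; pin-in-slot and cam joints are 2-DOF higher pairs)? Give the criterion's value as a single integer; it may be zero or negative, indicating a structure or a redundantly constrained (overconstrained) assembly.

link 0 = ground. State L|J1|J2 = 1|0|0
+link1  2|0|0
+link2  3|0|0
C(2,0) f=2→J2  3|0|1
P(1,0) f=1→J1  3|1|1
+link3  4|1|1
C(3,0) f=2→J2  4|1|2
+link4  5|1|2
PS(0,4) f=2→J2  5|1|3
+link5  6|1|3
+link6  7|1|3
R(1,3) f=1→J1  7|2|3
C(2,3) f=2→J2  7|2|4
C(5,1) f=2→J2  7|2|5
R(6,5) f=1→J1  7|3|5
+link7  8|3|5
PS(7,2) f=2→J2  8|3|6
P(7,0) f=1→J1  8|4|6
C(7,6) f=2→J2  8|4|7
C(7,5) f=2→J2  8|4|8
M = 3(8−1)−2·4−8 = 21−8−8 = 5

M = 5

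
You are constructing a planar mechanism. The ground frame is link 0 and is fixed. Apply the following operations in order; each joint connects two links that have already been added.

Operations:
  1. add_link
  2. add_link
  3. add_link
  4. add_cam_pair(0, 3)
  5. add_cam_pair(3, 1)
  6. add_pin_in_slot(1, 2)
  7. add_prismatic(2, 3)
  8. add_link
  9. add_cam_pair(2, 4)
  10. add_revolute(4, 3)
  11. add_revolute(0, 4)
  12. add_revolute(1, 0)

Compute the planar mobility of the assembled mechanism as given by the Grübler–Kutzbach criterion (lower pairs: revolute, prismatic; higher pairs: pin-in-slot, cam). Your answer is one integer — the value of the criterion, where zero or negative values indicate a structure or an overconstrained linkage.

M = 0

link 0 = ground. State L|J1|J2 = 1|0|0
+link1  2|0|0
+link2  3|0|0
+link3  4|0|0
C(0,3) f=2→J2  4|0|1
C(3,1) f=2→J2  4|0|2
PS(1,2) f=2→J2  4|0|3
P(2,3) f=1→J1  4|1|3
+link4  5|1|3
C(2,4) f=2→J2  5|1|4
R(4,3) f=1→J1  5|2|4
R(0,4) f=1→J1  5|3|4
R(1,0) f=1→J1  5|4|4
M = 3(5−1)−2·4−4 = 12−8−4 = 0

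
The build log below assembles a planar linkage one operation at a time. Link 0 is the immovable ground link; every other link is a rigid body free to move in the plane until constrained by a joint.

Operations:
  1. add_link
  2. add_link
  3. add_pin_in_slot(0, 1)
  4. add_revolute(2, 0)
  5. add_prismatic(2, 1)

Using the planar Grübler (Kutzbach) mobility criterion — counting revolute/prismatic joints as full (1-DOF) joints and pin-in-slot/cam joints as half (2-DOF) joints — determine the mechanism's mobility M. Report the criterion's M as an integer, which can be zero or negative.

L=1 J1=0 J2=0
add link → L=2 J1=0 J2=0
add link → L=3 J1=0 J2=0
PS@0,1 dof=2 J2 → L=3 J1=0 J2=1
R@2,0 dof=1 J1 → L=3 J1=1 J2=1
P@2,1 dof=1 J1 → L=3 J1=2 J2=1
M=3(L−1)−2J1−J2=3·2−2·2−1=1

M = 1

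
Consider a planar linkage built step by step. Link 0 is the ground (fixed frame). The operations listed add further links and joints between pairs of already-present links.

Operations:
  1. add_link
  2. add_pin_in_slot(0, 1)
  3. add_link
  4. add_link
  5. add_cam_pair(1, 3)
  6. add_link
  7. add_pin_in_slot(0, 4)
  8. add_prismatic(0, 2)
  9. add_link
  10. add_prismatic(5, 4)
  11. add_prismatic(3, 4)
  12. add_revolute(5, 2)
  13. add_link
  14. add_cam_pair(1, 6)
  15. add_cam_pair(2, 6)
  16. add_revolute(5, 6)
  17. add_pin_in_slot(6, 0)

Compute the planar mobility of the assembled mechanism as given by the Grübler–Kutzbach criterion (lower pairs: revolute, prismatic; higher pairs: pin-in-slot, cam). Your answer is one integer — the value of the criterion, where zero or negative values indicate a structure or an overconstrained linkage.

M = 2

ground; <1,0,0>
#1 <2,0,0>
PS:0↔1 J2 <2,0,1>
#2 <3,0,1>
#3 <4,0,1>
C:1↔3 J2 <4,0,2>
#4 <5,0,2>
PS:0↔4 J2 <5,0,3>
P:0↔2 J1 <5,1,3>
#5 <6,1,3>
P:5↔4 J1 <6,2,3>
P:3↔4 J1 <6,3,3>
R:5↔2 J1 <6,4,3>
#6 <7,4,3>
C:1↔6 J2 <7,4,4>
C:2↔6 J2 <7,4,5>
R:5↔6 J1 <7,5,5>
PS:6↔0 J2 <7,5,6>
3×6 − 2×5 − 1×6 = 2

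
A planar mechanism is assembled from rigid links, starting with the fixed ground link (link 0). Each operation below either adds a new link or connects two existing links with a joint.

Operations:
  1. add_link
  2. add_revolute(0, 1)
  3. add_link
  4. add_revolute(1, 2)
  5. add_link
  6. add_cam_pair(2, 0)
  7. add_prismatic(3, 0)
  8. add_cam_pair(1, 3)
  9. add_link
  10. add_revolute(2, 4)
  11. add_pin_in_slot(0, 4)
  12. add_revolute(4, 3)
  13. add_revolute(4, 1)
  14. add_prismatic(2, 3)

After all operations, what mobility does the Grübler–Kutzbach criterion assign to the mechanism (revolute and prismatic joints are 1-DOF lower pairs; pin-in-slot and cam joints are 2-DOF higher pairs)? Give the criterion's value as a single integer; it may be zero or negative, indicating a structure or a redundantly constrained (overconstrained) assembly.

link 0 = ground. State L|J1|J2 = 1|0|0
+link1  2|0|0
R(0,1) f=1→J1  2|1|0
+link2  3|1|0
R(1,2) f=1→J1  3|2|0
+link3  4|2|0
C(2,0) f=2→J2  4|2|1
P(3,0) f=1→J1  4|3|1
C(1,3) f=2→J2  4|3|2
+link4  5|3|2
R(2,4) f=1→J1  5|4|2
PS(0,4) f=2→J2  5|4|3
R(4,3) f=1→J1  5|5|3
R(4,1) f=1→J1  5|6|3
P(2,3) f=1→J1  5|7|3
M = 3(5−1)−2·7−3 = 12−14−3 = -5

M = -5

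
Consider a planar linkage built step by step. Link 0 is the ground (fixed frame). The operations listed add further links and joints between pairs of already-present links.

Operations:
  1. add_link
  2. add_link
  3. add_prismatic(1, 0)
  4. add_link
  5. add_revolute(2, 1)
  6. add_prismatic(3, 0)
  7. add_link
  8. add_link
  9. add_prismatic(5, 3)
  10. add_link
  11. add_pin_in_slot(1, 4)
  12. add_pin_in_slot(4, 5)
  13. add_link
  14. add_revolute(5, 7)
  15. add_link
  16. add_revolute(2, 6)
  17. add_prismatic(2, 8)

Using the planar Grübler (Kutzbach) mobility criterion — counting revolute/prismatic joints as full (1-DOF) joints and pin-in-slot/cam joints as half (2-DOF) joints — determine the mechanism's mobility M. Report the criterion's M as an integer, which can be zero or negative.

(L,J1,J2)=(1,0,0); link0 fixed
link1: (2,0,0)
link2: (3,0,0)
P 1-0 [J1]: (3,1,0)
link3: (4,1,0)
R 2-1 [J1]: (4,2,0)
P 3-0 [J1]: (4,3,0)
link4: (5,3,0)
link5: (6,3,0)
P 5-3 [J1]: (6,4,0)
link6: (7,4,0)
PS 1-4 [J2]: (7,4,1)
PS 4-5 [J2]: (7,4,2)
link7: (8,4,2)
R 5-7 [J1]: (8,5,2)
link8: (9,5,2)
R 2-6 [J1]: (9,6,2)
P 2-8 [J1]: (9,7,2)
Grübler: 3·8 − 2·7 − 2 = 8

M = 8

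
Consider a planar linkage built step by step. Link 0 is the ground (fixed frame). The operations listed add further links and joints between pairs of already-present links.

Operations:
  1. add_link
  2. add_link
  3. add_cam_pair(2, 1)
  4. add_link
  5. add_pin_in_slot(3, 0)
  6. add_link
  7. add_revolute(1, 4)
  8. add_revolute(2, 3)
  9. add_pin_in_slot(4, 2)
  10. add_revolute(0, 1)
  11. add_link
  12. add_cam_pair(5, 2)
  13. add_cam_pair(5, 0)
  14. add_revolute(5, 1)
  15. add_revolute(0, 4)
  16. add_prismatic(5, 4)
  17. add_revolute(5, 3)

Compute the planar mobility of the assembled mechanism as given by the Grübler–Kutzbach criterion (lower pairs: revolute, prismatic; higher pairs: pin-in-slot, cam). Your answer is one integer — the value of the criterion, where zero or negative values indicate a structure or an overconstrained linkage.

M = -4

[1;0;0] (link 0 is ground)
L+ [2;0;0]
L+ [3;0;0]
C(2,1)∈J2 [3;0;1]
L+ [4;0;1]
PS(3,0)∈J2 [4;0;2]
L+ [5;0;2]
R(1,4)∈J1 [5;1;2]
R(2,3)∈J1 [5;2;2]
PS(4,2)∈J2 [5;2;3]
R(0,1)∈J1 [5;3;3]
L+ [6;3;3]
C(5,2)∈J2 [6;3;4]
C(5,0)∈J2 [6;3;5]
R(5,1)∈J1 [6;4;5]
R(0,4)∈J1 [6;5;5]
P(5,4)∈J1 [6;6;5]
R(5,3)∈J1 [6;7;5]
mobility = 15 − 14 − 5 = -4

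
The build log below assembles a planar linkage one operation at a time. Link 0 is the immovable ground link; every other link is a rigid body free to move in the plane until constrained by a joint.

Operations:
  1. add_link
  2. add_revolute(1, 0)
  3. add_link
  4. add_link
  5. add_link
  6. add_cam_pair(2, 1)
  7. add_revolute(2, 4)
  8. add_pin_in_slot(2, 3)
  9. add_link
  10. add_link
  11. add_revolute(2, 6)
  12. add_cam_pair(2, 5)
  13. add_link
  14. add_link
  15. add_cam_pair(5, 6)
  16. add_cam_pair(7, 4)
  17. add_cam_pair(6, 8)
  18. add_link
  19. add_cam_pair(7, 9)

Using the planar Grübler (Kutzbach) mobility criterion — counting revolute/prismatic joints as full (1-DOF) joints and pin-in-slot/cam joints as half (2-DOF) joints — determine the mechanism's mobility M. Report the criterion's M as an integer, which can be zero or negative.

ground; <1,0,0>
#1 <2,0,0>
R:1↔0 J1 <2,1,0>
#2 <3,1,0>
#3 <4,1,0>
#4 <5,1,0>
C:2↔1 J2 <5,1,1>
R:2↔4 J1 <5,2,1>
PS:2↔3 J2 <5,2,2>
#5 <6,2,2>
#6 <7,2,2>
R:2↔6 J1 <7,3,2>
C:2↔5 J2 <7,3,3>
#7 <8,3,3>
#8 <9,3,3>
C:5↔6 J2 <9,3,4>
C:7↔4 J2 <9,3,5>
C:6↔8 J2 <9,3,6>
#9 <10,3,6>
C:7↔9 J2 <10,3,7>
3×9 − 2×3 − 1×7 = 14

M = 14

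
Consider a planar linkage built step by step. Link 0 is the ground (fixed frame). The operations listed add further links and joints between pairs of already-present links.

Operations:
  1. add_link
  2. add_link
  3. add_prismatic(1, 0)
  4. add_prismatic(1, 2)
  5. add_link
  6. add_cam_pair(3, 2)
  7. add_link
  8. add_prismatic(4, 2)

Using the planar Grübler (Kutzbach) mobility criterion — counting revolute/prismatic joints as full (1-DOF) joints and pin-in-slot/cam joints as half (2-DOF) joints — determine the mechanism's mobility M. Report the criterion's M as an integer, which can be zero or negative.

L=1 J1=0 J2=0
add link → L=2 J1=0 J2=0
add link → L=3 J1=0 J2=0
P@1,0 dof=1 J1 → L=3 J1=1 J2=0
P@1,2 dof=1 J1 → L=3 J1=2 J2=0
add link → L=4 J1=2 J2=0
C@3,2 dof=2 J2 → L=4 J1=2 J2=1
add link → L=5 J1=2 J2=1
P@4,2 dof=1 J1 → L=5 J1=3 J2=1
M=3(L−1)−2J1−J2=3·4−2·3−1=5

M = 5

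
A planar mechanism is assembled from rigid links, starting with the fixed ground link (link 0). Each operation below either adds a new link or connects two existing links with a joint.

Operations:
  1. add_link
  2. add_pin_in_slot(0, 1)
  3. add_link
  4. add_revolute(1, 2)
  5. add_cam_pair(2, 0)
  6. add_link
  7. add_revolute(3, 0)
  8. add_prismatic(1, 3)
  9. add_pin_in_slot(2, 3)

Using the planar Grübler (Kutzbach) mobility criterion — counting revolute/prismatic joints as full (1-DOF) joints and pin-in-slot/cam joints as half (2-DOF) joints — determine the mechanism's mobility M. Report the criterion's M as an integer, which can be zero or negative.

[1;0;0] (link 0 is ground)
L+ [2;0;0]
PS(0,1)∈J2 [2;0;1]
L+ [3;0;1]
R(1,2)∈J1 [3;1;1]
C(2,0)∈J2 [3;1;2]
L+ [4;1;2]
R(3,0)∈J1 [4;2;2]
P(1,3)∈J1 [4;3;2]
PS(2,3)∈J2 [4;3;3]
mobility = 9 − 6 − 3 = 0

M = 0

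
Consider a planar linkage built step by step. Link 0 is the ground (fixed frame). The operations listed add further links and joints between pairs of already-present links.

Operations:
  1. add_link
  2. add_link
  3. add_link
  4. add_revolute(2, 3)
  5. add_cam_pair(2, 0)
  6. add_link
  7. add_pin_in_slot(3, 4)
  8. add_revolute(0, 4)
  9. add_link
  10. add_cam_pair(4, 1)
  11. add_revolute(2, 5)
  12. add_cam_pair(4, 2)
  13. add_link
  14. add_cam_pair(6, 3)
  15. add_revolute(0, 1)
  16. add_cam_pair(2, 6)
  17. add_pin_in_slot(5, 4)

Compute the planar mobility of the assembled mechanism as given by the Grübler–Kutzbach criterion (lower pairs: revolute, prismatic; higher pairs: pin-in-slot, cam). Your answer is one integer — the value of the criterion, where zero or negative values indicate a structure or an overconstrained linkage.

link 0 = ground. State L|J1|J2 = 1|0|0
+link1  2|0|0
+link2  3|0|0
+link3  4|0|0
R(2,3) f=1→J1  4|1|0
C(2,0) f=2→J2  4|1|1
+link4  5|1|1
PS(3,4) f=2→J2  5|1|2
R(0,4) f=1→J1  5|2|2
+link5  6|2|2
C(4,1) f=2→J2  6|2|3
R(2,5) f=1→J1  6|3|3
C(4,2) f=2→J2  6|3|4
+link6  7|3|4
C(6,3) f=2→J2  7|3|5
R(0,1) f=1→J1  7|4|5
C(2,6) f=2→J2  7|4|6
PS(5,4) f=2→J2  7|4|7
M = 3(7−1)−2·4−7 = 18−8−7 = 3

M = 3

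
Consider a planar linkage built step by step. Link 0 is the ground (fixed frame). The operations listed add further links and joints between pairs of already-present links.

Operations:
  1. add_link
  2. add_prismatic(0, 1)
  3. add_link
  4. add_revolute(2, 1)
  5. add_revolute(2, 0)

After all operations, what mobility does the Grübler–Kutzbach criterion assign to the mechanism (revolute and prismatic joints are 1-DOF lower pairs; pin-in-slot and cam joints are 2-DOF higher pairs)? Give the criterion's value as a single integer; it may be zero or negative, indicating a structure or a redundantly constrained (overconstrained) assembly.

M = 0

link 0 = ground. State L|J1|J2 = 1|0|0
+link1  2|0|0
P(0,1) f=1→J1  2|1|0
+link2  3|1|0
R(2,1) f=1→J1  3|2|0
R(2,0) f=1→J1  3|3|0
M = 3(3−1)−2·3−0 = 6−6−0 = 0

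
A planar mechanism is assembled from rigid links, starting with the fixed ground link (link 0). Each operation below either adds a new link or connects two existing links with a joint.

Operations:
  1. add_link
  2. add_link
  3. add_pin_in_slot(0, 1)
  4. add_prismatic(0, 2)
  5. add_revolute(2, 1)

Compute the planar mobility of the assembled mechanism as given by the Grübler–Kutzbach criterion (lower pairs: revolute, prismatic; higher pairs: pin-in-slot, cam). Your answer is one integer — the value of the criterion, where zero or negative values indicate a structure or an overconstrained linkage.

(L,J1,J2)=(1,0,0); link0 fixed
link1: (2,0,0)
link2: (3,0,0)
PS 0-1 [J2]: (3,0,1)
P 0-2 [J1]: (3,1,1)
R 2-1 [J1]: (3,2,1)
Grübler: 3·2 − 2·2 − 1 = 1

M = 1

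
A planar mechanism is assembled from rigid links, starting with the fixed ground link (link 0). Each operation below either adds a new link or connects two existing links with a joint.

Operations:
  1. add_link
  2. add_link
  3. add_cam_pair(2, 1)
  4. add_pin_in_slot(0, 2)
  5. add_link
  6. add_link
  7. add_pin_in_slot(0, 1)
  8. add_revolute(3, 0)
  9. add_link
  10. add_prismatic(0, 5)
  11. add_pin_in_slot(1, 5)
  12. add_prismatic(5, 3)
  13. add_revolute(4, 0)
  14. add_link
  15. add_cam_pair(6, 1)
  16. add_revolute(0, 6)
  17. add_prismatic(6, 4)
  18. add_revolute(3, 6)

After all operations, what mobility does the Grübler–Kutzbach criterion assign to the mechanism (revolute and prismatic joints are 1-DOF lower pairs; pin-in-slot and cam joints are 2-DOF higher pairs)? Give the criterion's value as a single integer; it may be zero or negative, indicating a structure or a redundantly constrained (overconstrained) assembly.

L=1 J1=0 J2=0
add link → L=2 J1=0 J2=0
add link → L=3 J1=0 J2=0
C@2,1 dof=2 J2 → L=3 J1=0 J2=1
PS@0,2 dof=2 J2 → L=3 J1=0 J2=2
add link → L=4 J1=0 J2=2
add link → L=5 J1=0 J2=2
PS@0,1 dof=2 J2 → L=5 J1=0 J2=3
R@3,0 dof=1 J1 → L=5 J1=1 J2=3
add link → L=6 J1=1 J2=3
P@0,5 dof=1 J1 → L=6 J1=2 J2=3
PS@1,5 dof=2 J2 → L=6 J1=2 J2=4
P@5,3 dof=1 J1 → L=6 J1=3 J2=4
R@4,0 dof=1 J1 → L=6 J1=4 J2=4
add link → L=7 J1=4 J2=4
C@6,1 dof=2 J2 → L=7 J1=4 J2=5
R@0,6 dof=1 J1 → L=7 J1=5 J2=5
P@6,4 dof=1 J1 → L=7 J1=6 J2=5
R@3,6 dof=1 J1 → L=7 J1=7 J2=5
M=3(L−1)−2J1−J2=3·6−2·7−5=-1

M = -1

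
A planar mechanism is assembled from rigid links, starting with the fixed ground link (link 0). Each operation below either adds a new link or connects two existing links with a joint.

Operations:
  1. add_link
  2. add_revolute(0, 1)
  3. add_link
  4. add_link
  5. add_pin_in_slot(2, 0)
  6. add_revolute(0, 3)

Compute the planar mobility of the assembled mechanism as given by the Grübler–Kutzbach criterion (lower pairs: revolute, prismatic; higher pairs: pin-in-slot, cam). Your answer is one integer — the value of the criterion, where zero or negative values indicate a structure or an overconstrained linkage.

[1;0;0] (link 0 is ground)
L+ [2;0;0]
R(0,1)∈J1 [2;1;0]
L+ [3;1;0]
L+ [4;1;0]
PS(2,0)∈J2 [4;1;1]
R(0,3)∈J1 [4;2;1]
mobility = 9 − 4 − 1 = 4

M = 4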